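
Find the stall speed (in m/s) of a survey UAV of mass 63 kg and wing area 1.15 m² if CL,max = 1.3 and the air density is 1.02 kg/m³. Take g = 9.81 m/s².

Stall occurs when L = W at CL,max. W = mg = 63 × 9.81 = 618 N.
V_stall = √(2W/(ρ·S·CL,max)) = √(2 × 618 / (1.02 × 1.15 × 1.3))
V_stall = √810.6 = 28.5 m/s

V_stall = 28.5 m/s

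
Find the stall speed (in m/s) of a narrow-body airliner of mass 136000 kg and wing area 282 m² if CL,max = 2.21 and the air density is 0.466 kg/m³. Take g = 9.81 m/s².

V_stall = 95.9 m/s

At stall, lift equals weight: L = W = m·g = 136000 × 9.81 = 1.334×10^6 N.
V_stall = √(2W/(ρ·S·CL,max)) = √(2 × 1.334×10^6 / (0.466 × 282 × 2.21))
V_stall = √9188 = 95.9 m/s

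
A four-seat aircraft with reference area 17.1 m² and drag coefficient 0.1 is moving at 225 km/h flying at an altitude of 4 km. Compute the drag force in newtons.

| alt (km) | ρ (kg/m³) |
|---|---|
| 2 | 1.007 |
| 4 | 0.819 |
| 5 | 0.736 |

At 4 km, from the table: ρ = 0.819 kg/m³.
Convert speed: v = 225 km/h ÷ 3.6 = 62.5 m/s.
Dynamic pressure q = ½ρv² = ½ × 0.819 × 62.5² = 1600 Pa.
D = q·S·CD = 1600 × 17.1 × 0.1 = 2740 N

D = 2740 N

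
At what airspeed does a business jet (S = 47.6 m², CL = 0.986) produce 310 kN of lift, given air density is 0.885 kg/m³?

L = ½ρv²S·CL ⇒ v = √(2L/(ρ·S·CL))
v = √(2 × 3.1×10^5 / (0.885 × 47.6 × 0.986)) = √14930 = 122 m/s

v = 122 m/s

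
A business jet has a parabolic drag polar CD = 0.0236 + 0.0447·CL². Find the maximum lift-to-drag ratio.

(L/D)max = 15.4

For CD = CD0 + K·CL², (L/D)max occurs at CL* = √(CD0/K) and equals 1/(2√(K·CD0)).
(L/D)max = 1/(2√(0.0447 × 0.0236)) = 1/(2 × 0.03248) = 15.4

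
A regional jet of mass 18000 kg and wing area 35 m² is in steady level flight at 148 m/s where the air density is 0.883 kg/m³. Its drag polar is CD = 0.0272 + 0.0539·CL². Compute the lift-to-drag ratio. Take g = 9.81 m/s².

L/D = 12.5

Level flight ⇒ L = W = m·g = 18000 × 9.81 = 1.7658×10^5 N.
Dynamic pressure q = 0.5 × 0.883 × 148² = 9671 Pa.
CL = 2W/(ρv²S) = 2×1.7658×10^5/(0.883×148²×35) = 0.5217.
CD = 0.0272 + 0.0539 × 0.5217² = 0.04187.
L/D = CL/CD = 0.5217 / 0.04187 = 12.5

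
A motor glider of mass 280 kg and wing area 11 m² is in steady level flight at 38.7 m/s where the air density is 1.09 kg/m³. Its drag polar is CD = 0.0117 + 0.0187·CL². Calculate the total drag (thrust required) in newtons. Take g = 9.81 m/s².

In steady level flight, lift balances weight: W = mg = 280 × 9.81 = 2746.8 N.
q = ½ρv² = ½ × 1.09 × 38.7² = 816.2 Pa.
CL = W/(q·S) = 2746.8 / (816.2 × 11) = 0.3059.
CD = 0.0117 + 0.0187 × 0.3059² = 0.01345.
D = q·S·CD = 816.2 × 11 × 0.01345 = 120.8 N

D = 121 N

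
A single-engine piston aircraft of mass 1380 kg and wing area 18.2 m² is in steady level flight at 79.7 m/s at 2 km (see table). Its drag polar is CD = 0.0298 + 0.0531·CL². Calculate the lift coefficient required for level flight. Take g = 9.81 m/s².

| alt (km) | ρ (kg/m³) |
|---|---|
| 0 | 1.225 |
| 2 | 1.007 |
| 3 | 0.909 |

At 2 km, from the table: ρ = 1.007 kg/m³.
Weight W = mg = 1380 × 9.81 = 13538 N; in level flight L = W.
Dynamic pressure q = 0.5 × 1.007 × 79.7² = 3198 Pa.
Required CL = L/(qS) = 13538/(3198·18.2) = 0.2326.

CL = 0.233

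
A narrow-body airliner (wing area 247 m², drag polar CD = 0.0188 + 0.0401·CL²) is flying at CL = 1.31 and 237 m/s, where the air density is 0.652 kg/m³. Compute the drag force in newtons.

D = 3.96×10^5 N

CD = 0.0188 + 0.0401 × 1.31² = 0.08762
D = ½ρv²S·CD = ½ × 0.652 × 237² × 247 × 0.08762 = 3.96×10^5 N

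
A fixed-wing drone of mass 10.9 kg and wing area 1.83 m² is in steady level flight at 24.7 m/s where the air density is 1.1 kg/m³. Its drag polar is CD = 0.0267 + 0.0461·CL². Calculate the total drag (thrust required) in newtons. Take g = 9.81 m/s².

D = 17.3 N

Level flight ⇒ L = W = m·g = 10.9 × 9.81 = 106.93 N.
Dynamic pressure q = 0.5 × 1.1 × 24.7² = 335.5 Pa.
CL = W/(q·S) = 106.93 / (335.5 × 1.83) = 0.1741.
CD = 0.0267 + 0.0461 × 0.1741² = 0.0281.
D = q·S·CD = 335.5 × 1.83 × 0.0281 = 17.25 N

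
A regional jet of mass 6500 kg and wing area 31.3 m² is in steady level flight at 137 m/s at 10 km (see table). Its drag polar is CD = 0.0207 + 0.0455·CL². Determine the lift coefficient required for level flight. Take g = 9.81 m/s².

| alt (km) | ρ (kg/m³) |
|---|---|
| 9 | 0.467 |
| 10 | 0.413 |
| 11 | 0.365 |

CL = 0.526

At 10 km, from the table: ρ = 0.413 kg/m³.
In steady level flight, lift balances weight: W = mg = 6500 × 9.81 = 63765 N.
Dynamic pressure q = 0.5 × 0.413 × 137² = 3876 Pa.
CL = 2W/(ρv²S) = 2×63765/(0.413×137²×31.3) = 0.5256.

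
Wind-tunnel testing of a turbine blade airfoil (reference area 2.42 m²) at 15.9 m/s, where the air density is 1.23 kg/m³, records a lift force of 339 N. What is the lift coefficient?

From L = ½ρv²S·CL, rearranging gives CL = 2L/(ρv²S).
CL = 2 × 339 / (1.23 × 15.9² × 2.42) = 0.901

CL = 0.901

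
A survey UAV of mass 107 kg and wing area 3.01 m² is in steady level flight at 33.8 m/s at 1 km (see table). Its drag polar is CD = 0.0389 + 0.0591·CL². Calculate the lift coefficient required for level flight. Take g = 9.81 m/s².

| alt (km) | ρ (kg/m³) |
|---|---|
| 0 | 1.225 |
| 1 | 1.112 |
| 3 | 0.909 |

At 1 km, from the table: ρ = 1.112 kg/m³.
Level flight ⇒ L = W = m·g = 107 × 9.81 = 1049.7 N.
Dynamic pressure q = 0.5 × 1.112 × 33.8² = 635.2 Pa.
CL = 2W/(ρv²S) = 2×1049.7/(1.112×33.8²×3.01) = 0.549.

CL = 0.549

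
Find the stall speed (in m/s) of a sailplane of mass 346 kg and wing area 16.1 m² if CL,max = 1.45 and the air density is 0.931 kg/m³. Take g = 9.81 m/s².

Weight W = mg = 346 × 9.81 = 3394 N.
V_stall = √(2W/(ρ·S·CL,max)) = √(2 × 3394 / (0.931 × 16.1 × 1.45))
V_stall = √312.3 = 17.7 m/s

V_stall = 17.7 m/s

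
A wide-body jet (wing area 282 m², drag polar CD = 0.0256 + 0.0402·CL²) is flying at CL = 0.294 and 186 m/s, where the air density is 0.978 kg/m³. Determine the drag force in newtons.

D = 1.39×10^5 N

CD = 0.0256 + 0.0402 × 0.294² = 0.02907
D = ½ρv²S·CD = ½ × 0.978 × 186² × 282 × 0.02907 = 1.39×10^5 N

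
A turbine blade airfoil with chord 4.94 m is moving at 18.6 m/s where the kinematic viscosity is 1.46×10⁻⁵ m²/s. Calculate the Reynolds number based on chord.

Re = v·c/ν = 18.6 × 4.94 / (1.46×10⁻⁵) = 6.29×10^6

Re = 6.29×10^6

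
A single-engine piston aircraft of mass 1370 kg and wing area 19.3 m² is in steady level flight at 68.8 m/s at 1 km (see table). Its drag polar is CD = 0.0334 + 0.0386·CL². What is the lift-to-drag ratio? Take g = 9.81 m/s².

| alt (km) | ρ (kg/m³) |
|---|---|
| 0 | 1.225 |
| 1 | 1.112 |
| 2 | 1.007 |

At 1 km, from the table: ρ = 1.112 kg/m³.
Weight W = mg = 1370 × 9.81 = 13440 N; in level flight L = W.
Dynamic pressure q = 0.5 × 1.112 × 68.8² = 2632 Pa.
CL = 2W/(ρv²S) = 2×13440/(1.112×68.8²×19.3) = 0.2646.
CD = 0.0334 + 0.0386 × 0.2646² = 0.0361.
L/D = CL/CD = 0.2646 / 0.0361 = 7.33

L/D = 7.33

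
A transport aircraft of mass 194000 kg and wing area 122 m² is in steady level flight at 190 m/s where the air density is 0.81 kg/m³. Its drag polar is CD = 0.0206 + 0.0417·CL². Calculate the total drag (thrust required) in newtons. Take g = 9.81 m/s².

Weight W = mg = 194000 × 9.81 = 1.9031×10^6 N; in level flight L = W.
q = ½ρv² = ½ × 0.81 × 190² = 14620 Pa.
CL = 2W/(ρv²S) = 2×1.9031×10^6/(0.81×190²×122) = 1.067.
CD = 0.0206 + 0.0417 × 1.067² = 0.06807.
D = q·S·CD = 14620 × 122 × 0.06807 = 1.214×10^5 N

D = 1.21×10^5 N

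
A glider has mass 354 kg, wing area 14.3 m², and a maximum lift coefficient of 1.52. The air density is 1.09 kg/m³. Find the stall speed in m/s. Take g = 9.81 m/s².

At stall, lift equals weight: L = W = m·g = 354 × 9.81 = 3473 N.
From L = ½ρV²S·CL,max = W: V_stall = √(2W/(ρSCL,max)) = √(2·3473/(1.09·14.3·1.52))
V_stall = √293.2 = 17.1 m/s

V_stall = 17.1 m/s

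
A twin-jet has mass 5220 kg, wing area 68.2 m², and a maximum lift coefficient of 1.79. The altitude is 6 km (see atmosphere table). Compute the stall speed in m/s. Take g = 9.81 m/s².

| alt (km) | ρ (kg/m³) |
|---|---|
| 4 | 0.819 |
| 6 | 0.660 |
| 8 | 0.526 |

At 6 km, from the table: ρ = 0.660 kg/m³.
At stall, lift equals weight: L = W = m·g = 5220 × 9.81 = 51210 N.
From L = ½ρV²S·CL,max = W: V_stall = √(2W/(ρSCL,max)) = √(2·51210/(0.66·68.2·1.79))
V_stall = √1271 = 35.7 m/s

V_stall = 35.7 m/s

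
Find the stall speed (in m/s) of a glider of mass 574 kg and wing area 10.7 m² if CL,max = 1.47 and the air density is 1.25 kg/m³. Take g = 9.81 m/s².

V_stall = 23.9 m/s

Stall occurs when L = W at CL,max. W = mg = 574 × 9.81 = 5631 N.
From L = ½ρV²S·CL,max = W: V_stall = √(2W/(ρSCL,max)) = √(2·5631/(1.25·10.7·1.47))
V_stall = √572.8 = 23.9 m/s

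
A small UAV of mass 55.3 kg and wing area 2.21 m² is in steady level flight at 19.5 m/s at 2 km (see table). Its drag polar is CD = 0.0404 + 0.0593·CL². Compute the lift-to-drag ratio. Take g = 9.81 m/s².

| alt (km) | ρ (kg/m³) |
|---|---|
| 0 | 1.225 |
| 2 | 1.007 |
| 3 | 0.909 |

L/D = 9.3

At 2 km, from the table: ρ = 1.007 kg/m³.
In steady level flight, lift balances weight: W = mg = 55.3 × 9.81 = 542.49 N.
q = ½ρv² = ½ × 1.007 × 19.5² = 191.5 Pa.
CL = W/(q·S) = 542.49 / (191.5 × 2.21) = 1.282.
CD = 0.0404 + 0.0593 × 1.282² = 0.1379.
L/D = CL/CD = 1.282 / 0.1379 = 9.3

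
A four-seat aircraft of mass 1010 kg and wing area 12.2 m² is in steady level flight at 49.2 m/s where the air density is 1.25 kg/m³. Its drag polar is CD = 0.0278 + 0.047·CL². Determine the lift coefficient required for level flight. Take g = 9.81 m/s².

CL = 0.537

In steady level flight, lift balances weight: W = mg = 1010 × 9.81 = 9908.1 N.
Dynamic pressure q = 0.5 × 1.25 × 49.2² = 1513 Pa.
CL = W/(q·S) = 9908.1 / (1513 × 12.2) = 0.5368.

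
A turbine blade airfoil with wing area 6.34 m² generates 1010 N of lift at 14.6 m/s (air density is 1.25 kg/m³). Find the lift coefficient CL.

CL = 1.2

From L = ½ρv²S·CL, rearranging gives CL = 2L/(ρv²S).
CL = 2 × 1010 / (1.25 × 14.6² × 6.34) = 1.2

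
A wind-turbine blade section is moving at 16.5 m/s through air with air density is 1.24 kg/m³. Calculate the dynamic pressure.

q = 169 Pa

q = ½ρv² = ½ × 1.24 × 16.5² = 169 Pa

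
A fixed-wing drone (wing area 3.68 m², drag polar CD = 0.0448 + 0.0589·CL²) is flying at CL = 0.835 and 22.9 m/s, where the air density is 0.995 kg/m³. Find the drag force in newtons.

D = 82.4 N

CD = 0.0448 + 0.0589 × 0.835² = 0.08587
D = ½ρv²S·CD = ½ × 0.995 × 22.9² × 3.68 × 0.08587 = 82.4 N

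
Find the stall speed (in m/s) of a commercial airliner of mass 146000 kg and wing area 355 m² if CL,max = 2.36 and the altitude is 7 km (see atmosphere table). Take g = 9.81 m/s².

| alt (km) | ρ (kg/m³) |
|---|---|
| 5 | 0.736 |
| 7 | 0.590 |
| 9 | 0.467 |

At 7 km, from the table: ρ = 0.590 kg/m³.
Stall occurs when L = W at CL,max. W = mg = 146000 × 9.81 = 1.432×10^6 N.
V_stall = √(2W/(ρ·S·CL,max)) = √(2 × 1.432×10^6 / (0.59 × 355 × 2.36))
V_stall = √5795 = 76.1 m/s

V_stall = 76.1 m/s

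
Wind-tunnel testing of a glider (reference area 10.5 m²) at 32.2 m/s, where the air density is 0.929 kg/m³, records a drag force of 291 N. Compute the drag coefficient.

CD = 0.0575

From D = ½ρv²S·CD, rearranging gives CD = 2D/(ρv²S).
CD = 2 × 291 / (0.929 × 32.2² × 10.5) = 0.0575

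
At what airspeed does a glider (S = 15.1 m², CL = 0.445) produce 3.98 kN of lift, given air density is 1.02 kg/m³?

L = ½ρv²S·CL ⇒ v = √(2L/(ρ·S·CL))
v = √(2 × 3980 / (1.02 × 15.1 × 0.445)) = √1161 = 34.1 m/s

v = 34.1 m/s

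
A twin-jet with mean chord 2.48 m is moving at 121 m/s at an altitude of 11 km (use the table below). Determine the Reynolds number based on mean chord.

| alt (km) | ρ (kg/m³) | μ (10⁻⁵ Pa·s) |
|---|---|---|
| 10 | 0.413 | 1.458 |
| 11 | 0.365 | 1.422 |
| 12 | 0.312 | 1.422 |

Re = 7.7×10^6

At 11 km, from the table: ρ = 0.365 kg/m³, μ = 1.422×10⁻⁵ Pa·s.
Re = ρ·v·c/μ = 0.365 × 121 × 2.48 / (1.422×10⁻⁵) = 7.7×10^6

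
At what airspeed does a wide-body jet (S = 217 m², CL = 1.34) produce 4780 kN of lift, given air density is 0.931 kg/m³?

v = 188 m/s

L = ½ρv²S·CL ⇒ v = √(2L/(ρ·S·CL))
v = √(2 × 4.78×10^6 / (0.931 × 217 × 1.34)) = √35310 = 188 m/s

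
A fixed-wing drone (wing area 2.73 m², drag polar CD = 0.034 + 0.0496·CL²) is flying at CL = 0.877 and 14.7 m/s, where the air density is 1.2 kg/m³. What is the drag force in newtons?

D = 25.5 N

CD = 0.034 + 0.0496 × 0.877² = 0.07215
D = ½ρv²S·CD = ½ × 1.2 × 14.7² × 2.73 × 0.07215 = 25.5 N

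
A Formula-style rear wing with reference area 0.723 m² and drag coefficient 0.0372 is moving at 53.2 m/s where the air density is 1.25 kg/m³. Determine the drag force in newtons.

Dynamic pressure q = ½ρv² = ½ × 1.25 × 53.2² = 1769 Pa.
D = q·S·CD = 1769 × 0.723 × 0.0372 = 47.6 N

D = 47.6 N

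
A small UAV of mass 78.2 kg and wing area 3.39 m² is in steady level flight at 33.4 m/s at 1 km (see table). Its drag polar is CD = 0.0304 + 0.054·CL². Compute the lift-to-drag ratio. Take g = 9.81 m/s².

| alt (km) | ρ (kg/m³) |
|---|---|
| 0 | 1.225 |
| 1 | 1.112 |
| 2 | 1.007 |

At 1 km, from the table: ρ = 1.112 kg/m³.
Level flight ⇒ L = W = m·g = 78.2 × 9.81 = 767.14 N.
q = ½ρv² = ½ × 1.112 × 33.4² = 620.3 Pa.
CL = W/(q·S) = 767.14 / (620.3 × 3.39) = 0.3648.
CD = 0.0304 + 0.054 × 0.3648² = 0.03759.
L/D = CL/CD = 0.3648 / 0.03759 = 9.71

L/D = 9.71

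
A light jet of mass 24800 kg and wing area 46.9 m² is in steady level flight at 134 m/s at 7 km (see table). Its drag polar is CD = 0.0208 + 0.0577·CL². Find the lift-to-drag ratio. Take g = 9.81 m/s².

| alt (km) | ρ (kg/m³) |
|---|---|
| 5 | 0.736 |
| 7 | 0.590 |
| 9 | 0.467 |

At 7 km, from the table: ρ = 0.590 kg/m³.
Level flight ⇒ L = W = m·g = 24800 × 9.81 = 2.4329×10^5 N.
q = ½ρv² = ½ × 0.59 × 134² = 5297 Pa.
CL = W/(q·S) = 2.4329×10^5 / (5297 × 46.9) = 0.9793.
CD = 0.0208 + 0.0577 × 0.9793² = 0.07614.
L/D = CL/CD = 0.9793 / 0.07614 = 12.9

L/D = 12.9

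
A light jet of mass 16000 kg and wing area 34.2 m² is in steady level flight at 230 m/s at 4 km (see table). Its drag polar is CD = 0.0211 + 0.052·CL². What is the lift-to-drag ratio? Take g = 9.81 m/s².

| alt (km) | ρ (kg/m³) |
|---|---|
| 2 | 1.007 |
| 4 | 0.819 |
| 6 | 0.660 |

At 4 km, from the table: ρ = 0.819 kg/m³.
Level flight ⇒ L = W = m·g = 16000 × 9.81 = 1.5696×10^5 N.
q = ½ρv² = ½ × 0.819 × 230² = 21660 Pa.
Required CL = L/(qS) = 1.5696×10^5/(21660·34.2) = 0.2119.
CD = 0.0211 + 0.052 × 0.2119² = 0.02343.
L/D = CL/CD = 0.2119 / 0.02343 = 9.04

L/D = 9.04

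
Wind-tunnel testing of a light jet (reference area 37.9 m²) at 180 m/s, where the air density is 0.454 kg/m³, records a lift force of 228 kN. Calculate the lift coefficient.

CL = 0.818

From L = ½ρv²S·CL, rearranging gives CL = 2L/(ρv²S).
CL = 2 × 2.28×10^5 / (0.454 × 180² × 37.9) = 0.818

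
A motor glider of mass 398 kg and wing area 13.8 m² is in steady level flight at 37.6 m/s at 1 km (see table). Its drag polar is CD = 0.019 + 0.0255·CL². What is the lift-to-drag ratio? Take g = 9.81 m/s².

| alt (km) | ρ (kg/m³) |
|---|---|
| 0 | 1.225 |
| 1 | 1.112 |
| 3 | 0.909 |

L/D = 16.1

At 1 km, from the table: ρ = 1.112 kg/m³.
Weight W = mg = 398 × 9.81 = 3904.4 N; in level flight L = W.
Dynamic pressure q = 0.5 × 1.112 × 37.6² = 786.1 Pa.
CL = W/(q·S) = 3904.4 / (786.1 × 13.8) = 0.3599.
CD = 0.019 + 0.0255 × 0.3599² = 0.0223.
L/D = CL/CD = 0.3599 / 0.0223 = 16.1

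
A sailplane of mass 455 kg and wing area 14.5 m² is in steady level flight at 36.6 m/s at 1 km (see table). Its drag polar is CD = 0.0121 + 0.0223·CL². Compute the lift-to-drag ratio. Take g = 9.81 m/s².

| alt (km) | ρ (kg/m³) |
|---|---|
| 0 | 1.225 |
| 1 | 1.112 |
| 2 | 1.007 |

At 1 km, from the table: ρ = 1.112 kg/m³.
Weight W = mg = 455 × 9.81 = 4463.6 N; in level flight L = W.
Dynamic pressure q = 0.5 × 1.112 × 36.6² = 744.8 Pa.
Required CL = L/(qS) = 4463.6/(744.8·14.5) = 0.4133.
CD = 0.0121 + 0.0223 × 0.4133² = 0.01591.
L/D = CL/CD = 0.4133 / 0.01591 = 26

L/D = 26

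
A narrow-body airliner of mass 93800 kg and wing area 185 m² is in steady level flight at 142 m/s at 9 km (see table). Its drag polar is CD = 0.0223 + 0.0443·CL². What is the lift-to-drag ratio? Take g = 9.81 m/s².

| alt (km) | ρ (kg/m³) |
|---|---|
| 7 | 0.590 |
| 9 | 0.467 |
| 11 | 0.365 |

At 9 km, from the table: ρ = 0.467 kg/m³.
Weight W = mg = 93800 × 9.81 = 9.2018×10^5 N; in level flight L = W.
q = ½ρv² = ½ × 0.467 × 142² = 4708 Pa.
CL = 2W/(ρv²S) = 2×9.2018×10^5/(0.467×142²×185) = 1.056.
CD = 0.0223 + 0.0443 × 1.056² = 0.07174.
L/D = CL/CD = 1.056 / 0.07174 = 14.7

L/D = 14.7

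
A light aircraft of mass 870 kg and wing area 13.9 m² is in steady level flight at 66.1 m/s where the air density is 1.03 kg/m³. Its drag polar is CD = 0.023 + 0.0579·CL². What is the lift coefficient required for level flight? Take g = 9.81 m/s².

CL = 0.273

In steady level flight, lift balances weight: W = mg = 870 × 9.81 = 8534.7 N.
q = ½ρv² = ½ × 1.03 × 66.1² = 2250 Pa.
CL = 2W/(ρv²S) = 2×8534.7/(1.03×66.1²×13.9) = 0.2729.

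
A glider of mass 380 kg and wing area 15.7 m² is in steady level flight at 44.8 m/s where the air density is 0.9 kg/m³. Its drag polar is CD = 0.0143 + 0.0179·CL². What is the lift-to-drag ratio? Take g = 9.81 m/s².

Weight W = mg = 380 × 9.81 = 3727.8 N; in level flight L = W.
Dynamic pressure q = 0.5 × 0.9 × 44.8² = 903.2 Pa.
CL = 2W/(ρv²S) = 2×3727.8/(0.9×44.8²×15.7) = 0.2629.
CD = 0.0143 + 0.0179 × 0.2629² = 0.01554.
L/D = CL/CD = 0.2629 / 0.01554 = 16.9

L/D = 16.9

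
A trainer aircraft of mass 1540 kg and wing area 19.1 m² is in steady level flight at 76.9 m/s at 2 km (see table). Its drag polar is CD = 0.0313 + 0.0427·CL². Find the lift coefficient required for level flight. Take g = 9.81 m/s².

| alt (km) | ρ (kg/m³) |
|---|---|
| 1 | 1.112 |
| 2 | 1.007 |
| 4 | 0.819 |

CL = 0.266

At 2 km, from the table: ρ = 1.007 kg/m³.
In steady level flight, lift balances weight: W = mg = 1540 × 9.81 = 15107 N.
q = ½ρv² = ½ × 1.007 × 76.9² = 2978 Pa.
CL = 2W/(ρv²S) = 2×15107/(1.007×76.9²×19.1) = 0.2656.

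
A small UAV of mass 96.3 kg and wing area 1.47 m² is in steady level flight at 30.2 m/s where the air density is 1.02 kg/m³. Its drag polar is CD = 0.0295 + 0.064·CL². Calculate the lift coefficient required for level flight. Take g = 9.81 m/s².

CL = 1.38

Weight W = mg = 96.3 × 9.81 = 944.7 N; in level flight L = W.
Dynamic pressure q = 0.5 × 1.02 × 30.2² = 465.1 Pa.
Required CL = L/(qS) = 944.7/(465.1·1.47) = 1.382.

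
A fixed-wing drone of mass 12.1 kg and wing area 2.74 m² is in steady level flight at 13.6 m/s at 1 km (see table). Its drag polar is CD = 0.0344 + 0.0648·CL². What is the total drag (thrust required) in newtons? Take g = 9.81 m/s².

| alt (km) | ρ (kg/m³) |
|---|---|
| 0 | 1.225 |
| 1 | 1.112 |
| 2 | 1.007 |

At 1 km, from the table: ρ = 1.112 kg/m³.
Weight W = mg = 12.1 × 9.81 = 118.7 N; in level flight L = W.
q = ½ρv² = ½ × 1.112 × 13.6² = 102.8 Pa.
CL = 2W/(ρv²S) = 2×118.7/(1.112×13.6²×2.74) = 0.4213.
CD = 0.0344 + 0.0648 × 0.4213² = 0.0459.
D = q·S·CD = 102.8 × 2.74 × 0.0459 = 12.93 N

D = 12.9 N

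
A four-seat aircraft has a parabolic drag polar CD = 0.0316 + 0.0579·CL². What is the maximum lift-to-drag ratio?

(L/D)max = 11.7

For CD = CD0 + K·CL², (L/D)max occurs at CL* = √(CD0/K) and equals 1/(2√(K·CD0)).
(L/D)max = 1/(2√(0.0579 × 0.0316)) = 1/(2 × 0.04277) = 11.7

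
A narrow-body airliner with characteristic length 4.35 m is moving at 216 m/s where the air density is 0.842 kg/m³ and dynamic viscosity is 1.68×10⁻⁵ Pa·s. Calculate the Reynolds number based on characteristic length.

Re = ρ·v·c/μ = 0.842 × 216 × 4.35 / (1.68×10⁻⁵) = 4.71×10^7

Re = 4.71×10^7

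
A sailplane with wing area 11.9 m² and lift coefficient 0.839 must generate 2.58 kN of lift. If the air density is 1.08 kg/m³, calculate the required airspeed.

v = 21.9 m/s

L = ½ρv²S·CL ⇒ v = √(2L/(ρ·S·CL))
v = √(2 × 2580 / (1.08 × 11.9 × 0.839)) = √478.5 = 21.9 m/s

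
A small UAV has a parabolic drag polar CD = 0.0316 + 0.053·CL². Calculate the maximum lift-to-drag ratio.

(L/D)max = 12.2

For CD = CD0 + K·CL², (L/D)max occurs at CL* = √(CD0/K) and equals 1/(2√(K·CD0)).
(L/D)max = 1/(2√(0.053 × 0.0316)) = 1/(2 × 0.04092) = 12.2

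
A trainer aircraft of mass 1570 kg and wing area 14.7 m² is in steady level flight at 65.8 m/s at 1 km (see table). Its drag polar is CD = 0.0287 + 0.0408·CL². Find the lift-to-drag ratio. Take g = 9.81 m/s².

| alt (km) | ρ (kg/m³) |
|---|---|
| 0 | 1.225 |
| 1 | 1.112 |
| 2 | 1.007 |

L/D = 11.9

At 1 km, from the table: ρ = 1.112 kg/m³.
Weight W = mg = 1570 × 9.81 = 15402 N; in level flight L = W.
q = ½ρv² = ½ × 1.112 × 65.8² = 2407 Pa.
CL = 2W/(ρv²S) = 2×15402/(1.112×65.8²×14.7) = 0.4352.
CD = 0.0287 + 0.0408 × 0.4352² = 0.03643.
L/D = CL/CD = 0.4352 / 0.03643 = 11.9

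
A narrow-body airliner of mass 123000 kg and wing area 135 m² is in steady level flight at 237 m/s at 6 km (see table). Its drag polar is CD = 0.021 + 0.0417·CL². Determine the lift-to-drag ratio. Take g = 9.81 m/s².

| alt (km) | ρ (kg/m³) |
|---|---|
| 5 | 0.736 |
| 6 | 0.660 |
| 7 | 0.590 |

At 6 km, from the table: ρ = 0.660 kg/m³.
Level flight ⇒ L = W = m·g = 123000 × 9.81 = 1.2066×10^6 N.
Dynamic pressure q = 0.5 × 0.66 × 237² = 18540 Pa.
CL = 2W/(ρv²S) = 2×1.2066×10^6/(0.66×237²×135) = 0.4822.
CD = 0.021 + 0.0417 × 0.4822² = 0.0307.
L/D = CL/CD = 0.4822 / 0.0307 = 15.7

L/D = 15.7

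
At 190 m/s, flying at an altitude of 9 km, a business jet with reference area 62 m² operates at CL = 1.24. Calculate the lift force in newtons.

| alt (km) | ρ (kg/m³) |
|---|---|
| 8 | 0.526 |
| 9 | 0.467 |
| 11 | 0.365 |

L = 6.48×10^5 N

At 9 km, from the table: ρ = 0.467 kg/m³.
L = ½ρv²S·CL = ½ × 0.467 × 190² × 62 × 1.24 = 6.48×10^5 N ≈ 648 kN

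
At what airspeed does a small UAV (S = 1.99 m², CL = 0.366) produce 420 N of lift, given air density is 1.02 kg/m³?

L = ½ρv²S·CL ⇒ v = √(2L/(ρ·S·CL))
v = √(2 × 420 / (1.02 × 1.99 × 0.366)) = √1131 = 33.6 m/s

v = 33.6 m/s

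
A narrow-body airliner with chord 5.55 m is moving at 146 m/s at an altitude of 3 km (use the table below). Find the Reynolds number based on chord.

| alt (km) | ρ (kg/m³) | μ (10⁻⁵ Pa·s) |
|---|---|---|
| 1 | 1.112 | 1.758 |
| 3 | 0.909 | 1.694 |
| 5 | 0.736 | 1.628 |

Re = 4.35×10^7

At 3 km, from the table: ρ = 0.909 kg/m³, μ = 1.694×10⁻⁵ Pa·s.
Re = ρ·v·c/μ = 0.909 × 146 × 5.55 / (1.694×10⁻⁵) = 4.35×10^7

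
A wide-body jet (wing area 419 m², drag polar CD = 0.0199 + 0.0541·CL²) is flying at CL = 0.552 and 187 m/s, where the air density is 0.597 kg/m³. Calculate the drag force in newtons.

D = 1.59×10^5 N

CD = 0.0199 + 0.0541 × 0.552² = 0.03638
D = ½ρv²S·CD = ½ × 0.597 × 187² × 419 × 0.03638 = 1.59×10^5 N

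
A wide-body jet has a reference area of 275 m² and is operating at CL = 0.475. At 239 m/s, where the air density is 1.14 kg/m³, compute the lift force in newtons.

L = 4.25×10^6 N

L = ½ρv²S·CL = ½ × 1.14 × 239² × 275 × 0.475 = 4.25×10^6 N ≈ 4250 kN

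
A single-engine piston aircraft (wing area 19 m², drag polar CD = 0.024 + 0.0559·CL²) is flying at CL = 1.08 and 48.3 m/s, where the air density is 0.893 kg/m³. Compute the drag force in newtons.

CD = 0.024 + 0.0559 × 1.08² = 0.0892
D = ½ρv²S·CD = ½ × 0.893 × 48.3² × 19 × 0.0892 = 1770 N

D = 1770 N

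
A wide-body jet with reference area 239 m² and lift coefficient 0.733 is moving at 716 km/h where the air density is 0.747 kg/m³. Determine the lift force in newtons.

Convert speed: v = 716 km/h ÷ 3.6 = 198.9 m/s.
L = ½ρv²S·CL = ½ × 0.747 × 198.9² × 239 × 0.733 = 2.59×10^6 N ≈ 2590 kN

L = 2.59×10^6 N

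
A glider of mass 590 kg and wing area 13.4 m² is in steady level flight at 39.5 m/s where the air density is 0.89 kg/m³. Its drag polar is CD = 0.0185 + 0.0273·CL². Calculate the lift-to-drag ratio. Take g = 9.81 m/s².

Weight W = mg = 590 × 9.81 = 5787.9 N; in level flight L = W.
q = ½ρv² = ½ × 0.89 × 39.5² = 694.3 Pa.
CL = W/(q·S) = 5787.9 / (694.3 × 13.4) = 0.6221.
CD = 0.0185 + 0.0273 × 0.6221² = 0.02907.
L/D = CL/CD = 0.6221 / 0.02907 = 21.4

L/D = 21.4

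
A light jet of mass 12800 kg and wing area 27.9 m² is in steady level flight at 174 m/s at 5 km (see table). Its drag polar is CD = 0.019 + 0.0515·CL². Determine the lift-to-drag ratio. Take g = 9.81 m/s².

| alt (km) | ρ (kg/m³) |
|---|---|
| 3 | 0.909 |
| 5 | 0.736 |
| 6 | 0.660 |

At 5 km, from the table: ρ = 0.736 kg/m³.
Weight W = mg = 12800 × 9.81 = 1.2557×10^5 N; in level flight L = W.
q = ½ρv² = ½ × 0.736 × 174² = 11140 Pa.
CL = 2W/(ρv²S) = 2×1.2557×10^5/(0.736×174²×27.9) = 0.404.
CD = 0.019 + 0.0515 × 0.404² = 0.0274.
L/D = CL/CD = 0.404 / 0.0274 = 14.7

L/D = 14.7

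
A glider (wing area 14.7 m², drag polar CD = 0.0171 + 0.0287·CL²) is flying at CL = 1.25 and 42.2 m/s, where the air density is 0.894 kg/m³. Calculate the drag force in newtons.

CD = 0.0171 + 0.0287 × 1.25² = 0.06194
D = ½ρv²S·CD = ½ × 0.894 × 42.2² × 14.7 × 0.06194 = 725 N

D = 725 N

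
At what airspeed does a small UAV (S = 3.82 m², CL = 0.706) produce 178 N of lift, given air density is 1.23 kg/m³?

v = 10.4 m/s

L = ½ρv²S·CL ⇒ v = √(2L/(ρ·S·CL))
v = √(2 × 178 / (1.23 × 3.82 × 0.706)) = √107.3 = 10.4 m/s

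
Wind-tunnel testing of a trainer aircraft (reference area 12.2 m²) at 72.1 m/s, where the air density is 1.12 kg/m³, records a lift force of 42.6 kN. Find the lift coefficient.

CL = 1.2

From L = ½ρv²S·CL, rearranging gives CL = 2L/(ρv²S).
CL = 2 × 42600 / (1.12 × 72.1² × 12.2) = 1.2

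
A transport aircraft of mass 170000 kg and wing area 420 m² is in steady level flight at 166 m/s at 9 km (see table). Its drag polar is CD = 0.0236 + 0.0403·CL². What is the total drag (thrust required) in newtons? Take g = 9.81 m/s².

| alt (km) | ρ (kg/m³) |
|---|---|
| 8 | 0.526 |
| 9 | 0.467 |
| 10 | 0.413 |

At 9 km, from the table: ρ = 0.467 kg/m³.
In steady level flight, lift balances weight: W = mg = 170000 × 9.81 = 1.6677×10^6 N.
Dynamic pressure q = 0.5 × 0.467 × 166² = 6434 Pa.
CL = W/(q·S) = 1.6677×10^6 / (6434 × 420) = 0.6171.
CD = 0.0236 + 0.0403 × 0.6171² = 0.03895.
D = q·S·CD = 6434 × 420 × 0.03895 = 1.053×10^5 N

D = 1.05×10^5 N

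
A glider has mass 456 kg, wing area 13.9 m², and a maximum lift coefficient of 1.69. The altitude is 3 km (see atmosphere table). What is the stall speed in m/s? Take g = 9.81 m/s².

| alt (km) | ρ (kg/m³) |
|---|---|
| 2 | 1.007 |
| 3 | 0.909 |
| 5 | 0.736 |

V_stall = 20.5 m/s

At 3 km, from the table: ρ = 0.909 kg/m³.
Stall occurs when L = W at CL,max. W = mg = 456 × 9.81 = 4473 N.
From L = ½ρV²S·CL,max = W: V_stall = √(2W/(ρSCL,max)) = √(2·4473/(0.909·13.9·1.69))
V_stall = √419 = 20.5 m/s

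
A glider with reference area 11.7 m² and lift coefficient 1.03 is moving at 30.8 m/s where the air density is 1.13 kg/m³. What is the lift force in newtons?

L = 6460 N

L = ½ρv²S·CL = ½ × 1.13 × 30.8² × 11.7 × 1.03 = 6460 N ≈ 6.46 kN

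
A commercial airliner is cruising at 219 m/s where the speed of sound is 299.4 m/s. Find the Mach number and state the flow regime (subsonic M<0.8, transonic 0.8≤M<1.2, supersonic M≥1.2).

M = v/a = 219 / 299.4 = 0.731
M = 0.731 → subsonic.

M = 0.731 (subsonic)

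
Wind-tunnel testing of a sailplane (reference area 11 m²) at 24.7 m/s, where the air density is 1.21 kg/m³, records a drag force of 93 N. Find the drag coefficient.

CD = 0.0229

From D = ½ρv²S·CD, rearranging gives CD = 2D/(ρv²S).
CD = 2 × 93 / (1.21 × 24.7² × 11) = 0.0229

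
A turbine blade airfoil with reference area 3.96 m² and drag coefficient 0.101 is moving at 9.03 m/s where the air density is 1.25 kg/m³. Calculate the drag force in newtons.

Dynamic pressure q = ½ρv² = ½ × 1.25 × 9.03² = 50.96 Pa.
D = q·S·CD = 50.96 × 3.96 × 0.101 = 20.4 N

D = 20.4 N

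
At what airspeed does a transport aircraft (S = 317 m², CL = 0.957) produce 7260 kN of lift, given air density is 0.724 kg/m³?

L = ½ρv²S·CL ⇒ v = √(2L/(ρ·S·CL))
v = √(2 × 7.26×10^6 / (0.724 × 317 × 0.957)) = √66110 = 257 m/s

v = 257 m/s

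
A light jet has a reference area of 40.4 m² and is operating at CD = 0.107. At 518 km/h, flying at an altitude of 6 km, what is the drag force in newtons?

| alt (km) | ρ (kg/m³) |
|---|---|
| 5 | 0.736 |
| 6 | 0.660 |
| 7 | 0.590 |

At 6 km, from the table: ρ = 0.660 kg/m³.
Convert speed: v = 518 km/h ÷ 3.6 = 143.9 m/s.
D = ½ρv²S·CD = ½ × 0.66 × 143.9² × 40.4 × 0.107 = 29500 N ≈ 29.5 kN

D = 29500 N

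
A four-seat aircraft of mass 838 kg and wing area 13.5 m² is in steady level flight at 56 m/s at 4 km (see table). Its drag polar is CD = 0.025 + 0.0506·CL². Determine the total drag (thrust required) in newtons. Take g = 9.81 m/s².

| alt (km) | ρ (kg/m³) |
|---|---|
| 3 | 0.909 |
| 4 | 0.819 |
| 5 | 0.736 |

At 4 km, from the table: ρ = 0.819 kg/m³.
In steady level flight, lift balances weight: W = mg = 838 × 9.81 = 8220.8 N.
Dynamic pressure q = 0.5 × 0.819 × 56² = 1284 Pa.
CL = 2W/(ρv²S) = 2×8220.8/(0.819×56²×13.5) = 0.4742.
CD = 0.025 + 0.0506 × 0.4742² = 0.03638.
D = q·S·CD = 1284 × 13.5 × 0.03638 = 630.7 N

D = 631 N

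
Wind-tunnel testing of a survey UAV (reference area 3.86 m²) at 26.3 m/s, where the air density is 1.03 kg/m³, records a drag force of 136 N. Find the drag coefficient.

From D = ½ρv²S·CD, rearranging gives CD = 2D/(ρv²S).
CD = 2 × 136 / (1.03 × 26.3² × 3.86) = 0.0989

CD = 0.0989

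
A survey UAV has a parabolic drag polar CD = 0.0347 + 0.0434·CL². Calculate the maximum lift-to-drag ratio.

(L/D)max = 12.9

For CD = CD0 + K·CL², (L/D)max occurs at CL* = √(CD0/K) and equals 1/(2√(K·CD0)).
(L/D)max = 1/(2√(0.0434 × 0.0347)) = 1/(2 × 0.03881) = 12.9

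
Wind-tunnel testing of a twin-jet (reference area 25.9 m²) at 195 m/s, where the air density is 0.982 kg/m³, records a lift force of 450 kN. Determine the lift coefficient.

CL = 0.931

From L = ½ρv²S·CL, rearranging gives CL = 2L/(ρv²S).
CL = 2 × 4.5×10^5 / (0.982 × 195² × 25.9) = 0.931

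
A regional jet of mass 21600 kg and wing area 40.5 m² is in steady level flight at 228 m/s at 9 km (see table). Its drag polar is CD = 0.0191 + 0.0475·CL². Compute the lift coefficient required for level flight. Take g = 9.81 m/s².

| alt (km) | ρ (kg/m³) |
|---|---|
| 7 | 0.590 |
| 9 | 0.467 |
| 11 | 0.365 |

At 9 km, from the table: ρ = 0.467 kg/m³.
Level flight ⇒ L = W = m·g = 21600 × 9.81 = 2.119×10^5 N.
q = ½ρv² = ½ × 0.467 × 228² = 12140 Pa.
Required CL = L/(qS) = 2.119×10^5/(12140·40.5) = 0.431.

CL = 0.431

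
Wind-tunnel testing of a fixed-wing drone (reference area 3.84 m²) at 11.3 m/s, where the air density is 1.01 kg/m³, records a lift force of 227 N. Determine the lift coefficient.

From L = ½ρv²S·CL, rearranging gives CL = 2L/(ρv²S).
CL = 2 × 227 / (1.01 × 11.3² × 3.84) = 0.917

CL = 0.917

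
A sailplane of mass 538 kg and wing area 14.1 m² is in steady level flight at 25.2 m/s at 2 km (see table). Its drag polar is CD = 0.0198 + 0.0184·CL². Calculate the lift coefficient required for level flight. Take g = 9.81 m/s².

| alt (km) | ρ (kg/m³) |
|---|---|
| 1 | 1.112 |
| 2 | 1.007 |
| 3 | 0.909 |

At 2 km, from the table: ρ = 1.007 kg/m³.
Level flight ⇒ L = W = m·g = 538 × 9.81 = 5277.8 N.
Dynamic pressure q = 0.5 × 1.007 × 25.2² = 319.7 Pa.
CL = W/(q·S) = 5277.8 / (319.7 × 14.1) = 1.171.

CL = 1.17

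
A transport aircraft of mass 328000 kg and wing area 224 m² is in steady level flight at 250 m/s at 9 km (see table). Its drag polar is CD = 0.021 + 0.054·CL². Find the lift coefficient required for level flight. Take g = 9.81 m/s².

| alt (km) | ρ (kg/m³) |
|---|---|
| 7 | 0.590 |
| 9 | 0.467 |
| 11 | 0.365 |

At 9 km, from the table: ρ = 0.467 kg/m³.
In steady level flight, lift balances weight: W = mg = 328000 × 9.81 = 3.2177×10^6 N.
Dynamic pressure q = 0.5 × 0.467 × 250² = 14590 Pa.
CL = 2W/(ρv²S) = 2×3.2177×10^6/(0.467×250²×224) = 0.9843.

CL = 0.984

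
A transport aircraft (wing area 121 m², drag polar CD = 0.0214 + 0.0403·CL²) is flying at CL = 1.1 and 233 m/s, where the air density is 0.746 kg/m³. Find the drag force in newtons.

CD = 0.0214 + 0.0403 × 1.1² = 0.07016
D = ½ρv²S·CD = ½ × 0.746 × 233² × 121 × 0.07016 = 1.72×10^5 N

D = 1.72×10^5 N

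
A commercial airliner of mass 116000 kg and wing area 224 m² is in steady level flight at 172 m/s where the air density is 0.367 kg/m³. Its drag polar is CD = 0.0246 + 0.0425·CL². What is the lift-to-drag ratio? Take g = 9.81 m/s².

Weight W = mg = 116000 × 9.81 = 1.138×10^6 N; in level flight L = W.
Dynamic pressure q = 0.5 × 0.367 × 172² = 5429 Pa.
CL = W/(q·S) = 1.138×10^6 / (5429 × 224) = 0.9358.
CD = 0.0246 + 0.0425 × 0.9358² = 0.06182.
L/D = CL/CD = 0.9358 / 0.06182 = 15.1

L/D = 15.1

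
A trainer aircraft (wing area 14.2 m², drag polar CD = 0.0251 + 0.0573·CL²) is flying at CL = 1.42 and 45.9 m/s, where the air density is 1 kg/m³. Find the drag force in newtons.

CD = 0.0251 + 0.0573 × 1.42² = 0.1406
D = ½ρv²S·CD = ½ × 1 × 45.9² × 14.2 × 0.1406 = 2100 N

D = 2100 N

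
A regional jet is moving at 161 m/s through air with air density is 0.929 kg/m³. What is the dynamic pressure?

q = ½ρv² = ½ × 0.929 × 161² = 12000 Pa

q = 12000 Pa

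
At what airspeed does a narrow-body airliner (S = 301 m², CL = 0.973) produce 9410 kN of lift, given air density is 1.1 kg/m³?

L = ½ρv²S·CL ⇒ v = √(2L/(ρ·S·CL))
v = √(2 × 9.41×10^6 / (1.1 × 301 × 0.973)) = √58420 = 242 m/s

v = 242 m/s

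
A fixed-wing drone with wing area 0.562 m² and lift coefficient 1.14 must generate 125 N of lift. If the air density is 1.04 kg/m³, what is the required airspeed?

v = 19.4 m/s

L = ½ρv²S·CL ⇒ v = √(2L/(ρ·S·CL))
v = √(2 × 125 / (1.04 × 0.562 × 1.14)) = √375.2 = 19.4 m/s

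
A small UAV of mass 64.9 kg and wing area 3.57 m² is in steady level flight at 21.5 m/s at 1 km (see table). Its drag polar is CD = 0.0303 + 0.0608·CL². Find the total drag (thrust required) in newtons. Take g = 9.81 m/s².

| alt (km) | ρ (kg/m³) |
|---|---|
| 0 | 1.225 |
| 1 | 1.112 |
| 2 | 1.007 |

D = 54.7 N

At 1 km, from the table: ρ = 1.112 kg/m³.
Weight W = mg = 64.9 × 9.81 = 636.67 N; in level flight L = W.
q = ½ρv² = ½ × 1.112 × 21.5² = 257 Pa.
Required CL = L/(qS) = 636.67/(257·3.57) = 0.6939.
CD = 0.0303 + 0.0608 × 0.6939² = 0.05957.
D = q·S·CD = 257 × 3.57 × 0.05957 = 54.66 N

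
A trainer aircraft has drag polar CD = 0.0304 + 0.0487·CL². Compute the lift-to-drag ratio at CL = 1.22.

L/D = 11.9

CD = 0.0304 + 0.0487 × 1.22² = 0.1029
L/D = CL/CD = 1.22 / 0.1029 = 11.9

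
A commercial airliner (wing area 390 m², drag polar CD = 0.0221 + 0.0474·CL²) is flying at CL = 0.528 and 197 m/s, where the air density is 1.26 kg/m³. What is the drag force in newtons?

CD = 0.0221 + 0.0474 × 0.528² = 0.03531
D = ½ρv²S·CD = ½ × 1.26 × 197² × 390 × 0.03531 = 3.37×10^5 N

D = 3.37×10^5 N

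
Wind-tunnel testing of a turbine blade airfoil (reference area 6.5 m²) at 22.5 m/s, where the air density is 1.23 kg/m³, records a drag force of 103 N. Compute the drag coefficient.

CD = 0.0509

From D = ½ρv²S·CD, rearranging gives CD = 2D/(ρv²S).
CD = 2 × 103 / (1.23 × 22.5² × 6.5) = 0.0509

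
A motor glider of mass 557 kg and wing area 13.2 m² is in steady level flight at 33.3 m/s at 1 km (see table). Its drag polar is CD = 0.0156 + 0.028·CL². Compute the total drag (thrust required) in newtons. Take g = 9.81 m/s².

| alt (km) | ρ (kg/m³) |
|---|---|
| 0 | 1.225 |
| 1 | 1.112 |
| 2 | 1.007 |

At 1 km, from the table: ρ = 1.112 kg/m³.
Level flight ⇒ L = W = m·g = 557 × 9.81 = 5464.2 N.
Dynamic pressure q = 0.5 × 1.112 × 33.3² = 616.5 Pa.
Required CL = L/(qS) = 5464.2/(616.5·13.2) = 0.6714.
CD = 0.0156 + 0.028 × 0.6714² = 0.02822.
D = q·S·CD = 616.5 × 13.2 × 0.02822 = 229.7 N

D = 230 N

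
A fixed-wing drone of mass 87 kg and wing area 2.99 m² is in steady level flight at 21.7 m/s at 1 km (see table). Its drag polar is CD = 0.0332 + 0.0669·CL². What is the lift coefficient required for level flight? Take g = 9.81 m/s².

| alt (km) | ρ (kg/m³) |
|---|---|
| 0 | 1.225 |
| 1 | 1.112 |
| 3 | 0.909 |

CL = 1.09

At 1 km, from the table: ρ = 1.112 kg/m³.
In steady level flight, lift balances weight: W = mg = 87 × 9.81 = 853.47 N.
Dynamic pressure q = 0.5 × 1.112 × 21.7² = 261.8 Pa.
CL = W/(q·S) = 853.47 / (261.8 × 2.99) = 1.09.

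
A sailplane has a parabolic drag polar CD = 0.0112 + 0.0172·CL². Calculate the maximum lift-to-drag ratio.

For CD = CD0 + K·CL², (L/D)max occurs at CL* = √(CD0/K) and equals 1/(2√(K·CD0)).
(L/D)max = 1/(2√(0.0172 × 0.0112)) = 1/(2 × 0.01388) = 36

(L/D)max = 36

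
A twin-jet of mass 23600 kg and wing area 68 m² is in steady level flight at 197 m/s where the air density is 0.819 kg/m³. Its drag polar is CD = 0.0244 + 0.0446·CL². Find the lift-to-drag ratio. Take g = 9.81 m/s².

L/D = 8.1

Weight W = mg = 23600 × 9.81 = 2.3152×10^5 N; in level flight L = W.
Dynamic pressure q = 0.5 × 0.819 × 197² = 15890 Pa.
Required CL = L/(qS) = 2.3152×10^5/(15890·68) = 0.2142.
CD = 0.0244 + 0.0446 × 0.2142² = 0.02645.
L/D = CL/CD = 0.2142 / 0.02645 = 8.1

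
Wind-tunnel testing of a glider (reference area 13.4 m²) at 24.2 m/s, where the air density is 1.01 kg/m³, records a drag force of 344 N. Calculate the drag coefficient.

CD = 0.0868

From D = ½ρv²S·CD, rearranging gives CD = 2D/(ρv²S).
CD = 2 × 344 / (1.01 × 24.2² × 13.4) = 0.0868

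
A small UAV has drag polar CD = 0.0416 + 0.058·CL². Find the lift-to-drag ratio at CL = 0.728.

CD = 0.0416 + 0.058 × 0.728² = 0.07234
L/D = CL/CD = 0.728 / 0.07234 = 10.1

L/D = 10.1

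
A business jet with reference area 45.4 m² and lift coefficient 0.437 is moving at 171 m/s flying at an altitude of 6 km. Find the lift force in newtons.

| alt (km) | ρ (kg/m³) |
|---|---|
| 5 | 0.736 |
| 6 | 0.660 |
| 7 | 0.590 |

At 6 km, from the table: ρ = 0.660 kg/m³.
Dynamic pressure q = ½ρv² = ½ × 0.66 × 171² = 9650 Pa.
L = q·S·CL = 9650 × 45.4 × 0.437 = 1.91×10^5 N ≈ 191 kN

L = 1.91×10^5 N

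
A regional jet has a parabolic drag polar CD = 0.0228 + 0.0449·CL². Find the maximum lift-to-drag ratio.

(L/D)max = 15.6

For CD = CD0 + K·CL², (L/D)max occurs at CL* = √(CD0/K) and equals 1/(2√(K·CD0)).
(L/D)max = 1/(2√(0.0449 × 0.0228)) = 1/(2 × 0.032) = 15.6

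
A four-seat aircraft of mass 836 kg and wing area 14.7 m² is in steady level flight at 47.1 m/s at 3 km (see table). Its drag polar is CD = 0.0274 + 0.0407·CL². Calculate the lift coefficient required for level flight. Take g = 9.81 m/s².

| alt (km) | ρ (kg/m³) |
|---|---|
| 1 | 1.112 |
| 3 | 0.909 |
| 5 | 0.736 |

At 3 km, from the table: ρ = 0.909 kg/m³.
Level flight ⇒ L = W = m·g = 836 × 9.81 = 8201.2 N.
Dynamic pressure q = 0.5 × 0.909 × 47.1² = 1008 Pa.
Required CL = L/(qS) = 8201.2/(1008·14.7) = 0.5533.

CL = 0.553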